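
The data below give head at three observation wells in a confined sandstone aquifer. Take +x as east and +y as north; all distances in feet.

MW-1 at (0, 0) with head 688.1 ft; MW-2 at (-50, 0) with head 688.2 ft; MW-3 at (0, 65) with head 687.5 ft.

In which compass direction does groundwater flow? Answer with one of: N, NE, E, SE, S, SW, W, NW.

N

∂h/∂x = (688.2 − 688.1) / (-50 − 0) = -0.002000
∂h/∂y = (687.5 − 688.1) / (65 − 0) = -0.009231
Flow = −∇h = (+0.002000 east, +0.009231 north), which points north.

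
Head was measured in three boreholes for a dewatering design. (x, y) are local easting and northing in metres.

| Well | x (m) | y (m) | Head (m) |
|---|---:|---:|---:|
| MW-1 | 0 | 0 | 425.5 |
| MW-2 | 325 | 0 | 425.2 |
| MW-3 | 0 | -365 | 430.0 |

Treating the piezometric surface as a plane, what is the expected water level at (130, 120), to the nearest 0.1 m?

∂h/∂x = (425.2 − 425.5) / (325 − 0) = -0.0009231
∂h/∂y = (430.0 − 425.5) / (-365 − 0) = -0.01233
h(130, 120) = 425.5 + (-0.0009231)·(130) + (-0.01233)·(120) = 425.5 -0.120 -1.479 = 423.901 m.

423.9 m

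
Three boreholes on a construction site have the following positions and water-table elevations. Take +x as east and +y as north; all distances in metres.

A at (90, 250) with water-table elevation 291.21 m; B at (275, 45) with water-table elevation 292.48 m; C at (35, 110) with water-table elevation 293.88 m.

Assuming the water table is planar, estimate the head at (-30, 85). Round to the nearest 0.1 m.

294.9 m

Three-point gradient (reference A): Δ to B = (185, -205, +1.27), Δ to C = (-55, -140, +2.67).
∂h/∂x = -0.009941, ∂h/∂y = -0.01517 (det = -37175).
h(-30, 85) = 291.21 + (-0.009941)·(-120) + (-0.01517)·(-165) = 291.21 +1.193 +2.502 = 294.905 m.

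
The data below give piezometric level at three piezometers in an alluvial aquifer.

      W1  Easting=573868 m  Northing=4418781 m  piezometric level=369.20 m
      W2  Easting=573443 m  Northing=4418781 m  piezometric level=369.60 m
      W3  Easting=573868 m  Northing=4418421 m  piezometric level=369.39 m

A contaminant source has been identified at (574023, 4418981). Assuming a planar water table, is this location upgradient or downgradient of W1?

downgradient

∂h/∂x = (369.60 − 369.20) / (573443 − 573868) = -0.0009412
∂h/∂y = (369.39 − 369.20) / (4418421 − 4418781) = -0.0005278
Head at (574023, 4418981) = 369.20 + (-0.0009412)·(155) + (-0.0005278)·(200) = 368.95 m.
That is lower than the 369.20 m at W1, so the point is downgradient.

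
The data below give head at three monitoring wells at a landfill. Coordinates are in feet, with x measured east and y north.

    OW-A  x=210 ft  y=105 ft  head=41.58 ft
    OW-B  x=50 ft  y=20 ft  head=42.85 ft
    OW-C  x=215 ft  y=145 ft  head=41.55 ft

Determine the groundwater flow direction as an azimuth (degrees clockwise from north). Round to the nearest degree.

With h = a·x + b·y + c and OW-A as origin, the differences give:
  (-160)·a + (-85)·b = +1.27
  5·a + 40·b = -0.03
Eliminate b (×40 and ×(-85), subtract): -5975·a = 48.250 → a = ∂h/∂x = -0.008075
Back-substitute: b = ∂h/∂y = +0.0002594.
Flow direction (−∇h) has components (+0.008075 E, -0.0002594 N).
Azimuth = atan2(E, N) = atan2(+0.008075, -0.0002594) = 91.8° ≈ 092°.

092°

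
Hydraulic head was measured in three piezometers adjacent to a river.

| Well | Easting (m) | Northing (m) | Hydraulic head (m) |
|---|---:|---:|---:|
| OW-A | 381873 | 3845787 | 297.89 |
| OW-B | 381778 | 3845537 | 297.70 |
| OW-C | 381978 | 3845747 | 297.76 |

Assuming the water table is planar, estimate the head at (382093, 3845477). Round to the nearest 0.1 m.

Taking OW-A as reference: OW-B−OW-A = (-95, -250, -0.19); OW-C−OW-A = (105, -40, -0.13).
Solve a·Δx + b·Δy = Δh: det = (-95)·(-40) − 105·(-250) = 30050.
∂h/∂x = [(-0.19)·(-40) − (-0.13)·(-250)] / 30050 = -0.0008286
∂h/∂y = [(-95)·(-0.13) − 105·(-0.19)] / 30050 = +0.001075
h(382093, 3845477) = 297.89 + (-0.0008286)·(220) + (+0.001075)·(-310) = 297.89 -0.182 -0.333 = 297.374 m.

297.4 m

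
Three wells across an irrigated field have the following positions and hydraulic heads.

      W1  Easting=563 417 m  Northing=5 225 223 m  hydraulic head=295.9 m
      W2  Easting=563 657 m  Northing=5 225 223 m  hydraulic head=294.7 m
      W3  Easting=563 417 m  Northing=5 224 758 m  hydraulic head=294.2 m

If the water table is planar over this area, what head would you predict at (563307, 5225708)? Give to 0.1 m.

∂h/∂x = (294.7 − 295.9) / (563657 − 563417) = -0.005000
∂h/∂y = (294.2 − 295.9) / (5224758 − 5225223) = +0.003656
h(563307, 5225708) = 295.9 + (-0.005000)·(-110) + (+0.003656)·(485) = 295.9 +0.550 +1.773 = 298.223 m.

298.2 m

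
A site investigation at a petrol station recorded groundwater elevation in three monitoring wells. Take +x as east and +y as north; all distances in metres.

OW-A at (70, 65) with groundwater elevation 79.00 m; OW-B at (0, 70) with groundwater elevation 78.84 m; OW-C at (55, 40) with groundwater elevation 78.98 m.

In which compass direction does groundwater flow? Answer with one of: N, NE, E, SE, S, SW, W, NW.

W

With h = a·x + b·y + c and OW-A as origin, the differences give:
  (-70)·a + 5·b = -0.16
  (-15)·a + (-25)·b = -0.02
Eliminate b (×(-25) and ×5, subtract): 1825·a = 4.100 → a = ∂h/∂x = +0.002247
Back-substitute: b = ∂h/∂y = -0.0005479.
Flow = −∇h = (-0.002247 east, +0.0005479 north), which points west.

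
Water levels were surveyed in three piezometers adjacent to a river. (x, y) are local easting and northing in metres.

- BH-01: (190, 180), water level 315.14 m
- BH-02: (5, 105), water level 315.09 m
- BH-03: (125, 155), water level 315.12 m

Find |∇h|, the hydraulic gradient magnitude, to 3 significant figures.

Three-point gradient (reference BH-01): Δ to BH-02 = (-185, -75, -0.05), Δ to BH-03 = (-65, -25, -0.02).
∂h/∂x = +0.0010000, ∂h/∂y = -0.001800 (det = -250).
|∇h| = √(0.0010000² + -0.001800²) = 0.002059

0.00206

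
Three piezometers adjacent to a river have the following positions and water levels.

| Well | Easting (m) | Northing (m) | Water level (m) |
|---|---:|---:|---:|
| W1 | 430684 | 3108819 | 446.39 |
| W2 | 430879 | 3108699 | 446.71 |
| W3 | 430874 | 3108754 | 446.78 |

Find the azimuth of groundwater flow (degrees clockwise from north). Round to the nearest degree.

240°

Taking W1 as reference: W2−W1 = (195, -120, +0.32); W3−W1 = (190, -65, +0.39).
Determinant of the coordinate differences = 195·(-65) − 190·(-120) = 10125.
∂h/∂x = [(+0.32)·(-65) − (+0.39)·(-120)] / 10125 = +0.002568
∂h/∂y = [195·(+0.39) − 190·(+0.32)] / 10125 = +0.001506
Flow direction (−∇h) has components (-0.002568 E, -0.001506 N).
Azimuth = atan2(E, N) = atan2(-0.002568, -0.001506) = 239.6° ≈ 240°.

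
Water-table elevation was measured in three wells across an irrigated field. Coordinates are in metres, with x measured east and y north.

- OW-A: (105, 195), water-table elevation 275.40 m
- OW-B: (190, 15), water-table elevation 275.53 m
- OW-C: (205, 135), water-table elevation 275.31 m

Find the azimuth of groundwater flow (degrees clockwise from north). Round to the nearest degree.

With h = a·x + b·y + c and OW-A as origin, the differences give:
  85·a + (-180)·b = +0.13
  100·a + (-60)·b = -0.09
Eliminate b (×(-60) and ×(-180), subtract): 12900·a = -24.000 → a = ∂h/∂x = -0.001860
Back-substitute: b = ∂h/∂y = -0.001601.
Flow direction (−∇h) has components (+0.001860 E, +0.001601 N).
Azimuth = atan2(E, N) = atan2(+0.001860, +0.001601) = 49.3° ≈ 049°.

049°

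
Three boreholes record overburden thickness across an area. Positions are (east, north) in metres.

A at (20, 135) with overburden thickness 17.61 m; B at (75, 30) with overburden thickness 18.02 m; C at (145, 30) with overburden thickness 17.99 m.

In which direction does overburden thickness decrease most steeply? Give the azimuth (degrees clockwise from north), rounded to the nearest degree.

Differences from A: to B (Δx, Δy, Δh) = (55, -105, +0.41); to C = (125, -105, +0.38).
Determinant of the coordinate differences = 55·(-105) − 125·(-105) = 7350.
∂d/∂x = [(+0.41)·(-105) − (+0.38)·(-105)] / 7350 = -0.0004286
∂d/∂y = [55·(+0.38) − 125·(+0.41)] / 7350 = -0.004129
Steepest decrease is along −∇f: components (+0.0004286 E, +0.004129 N).
Azimuth = atan2(+0.0004286, +0.004129) = 5.9° ≈ 006°.

006°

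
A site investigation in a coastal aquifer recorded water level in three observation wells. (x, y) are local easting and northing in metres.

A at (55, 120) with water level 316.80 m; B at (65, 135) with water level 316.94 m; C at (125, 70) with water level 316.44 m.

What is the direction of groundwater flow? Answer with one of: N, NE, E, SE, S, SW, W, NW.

S

Differences from A: to B (Δx, Δy, Δh) = (10, 15, +0.14); to C = (70, -50, -0.36).
Solve a·Δx + b·Δy = Δh: det = 10·(-50) − 70·15 = -1550.
∂h/∂x = [(+0.14)·(-50) − (-0.36)·15] / -1550 = +0.001032
∂h/∂y = [10·(-0.36) − 70·(+0.14)] / -1550 = +0.008645
Flow = −∇h = (-0.001032 east, -0.008645 north), which points south.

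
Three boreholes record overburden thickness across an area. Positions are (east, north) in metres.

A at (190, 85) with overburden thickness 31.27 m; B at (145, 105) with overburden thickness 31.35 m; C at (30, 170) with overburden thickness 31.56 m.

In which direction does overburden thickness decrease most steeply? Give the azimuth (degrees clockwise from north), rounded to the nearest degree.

Differences from A: to B (Δx, Δy, Δh) = (-45, 20, +0.08); to C = (-160, 85, +0.29).
Determinant of the coordinate differences = (-45)·85 − (-160)·20 = -625.
∂d/∂x = [(+0.08)·85 − (+0.29)·20] / -625 = -0.001600
∂d/∂y = [(-45)·(+0.29) − (-160)·(+0.08)] / -625 = +0.0004000
Steepest decrease is along −∇f: components (+0.001600 E, -0.0004000 N).
Azimuth = atan2(+0.001600, -0.0004000) = 104.0° ≈ 104°.

104°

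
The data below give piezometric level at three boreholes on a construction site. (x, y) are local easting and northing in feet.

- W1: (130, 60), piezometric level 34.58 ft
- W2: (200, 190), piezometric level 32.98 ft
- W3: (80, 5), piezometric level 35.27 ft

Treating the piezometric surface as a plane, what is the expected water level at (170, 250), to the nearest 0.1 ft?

32.3 ft

With h = a·x + b·y + c and W1 as origin, the differences give:
  70·a + 130·b = -1.60
  (-50)·a + (-55)·b = +0.69
Eliminate b (×(-55) and ×130, subtract): 2650·a = -1.700 → a = ∂h/∂x = -0.0006415
Back-substitute: b = ∂h/∂y = -0.01196.
h(170, 250) = 34.58 + (-0.0006415)·(40) + (-0.01196)·(190) = 34.58 -0.026 -2.273 = 32.282 ft.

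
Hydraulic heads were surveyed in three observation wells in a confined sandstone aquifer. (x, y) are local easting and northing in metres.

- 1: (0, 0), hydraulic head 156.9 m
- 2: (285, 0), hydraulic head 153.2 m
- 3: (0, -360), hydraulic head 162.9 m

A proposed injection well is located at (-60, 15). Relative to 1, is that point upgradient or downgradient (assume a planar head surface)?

∂h/∂x = (153.2 − 156.9) / (285 − 0) = -0.01298
∂h/∂y = (162.9 − 156.9) / (-360 − 0) = -0.01667
Head at (-60, 15) = 156.9 + (-0.01298)·(-60) + (-0.01667)·(15) = 157.43 m.
That is higher than the 156.9 m at 1, so the point is upgradient.

upgradient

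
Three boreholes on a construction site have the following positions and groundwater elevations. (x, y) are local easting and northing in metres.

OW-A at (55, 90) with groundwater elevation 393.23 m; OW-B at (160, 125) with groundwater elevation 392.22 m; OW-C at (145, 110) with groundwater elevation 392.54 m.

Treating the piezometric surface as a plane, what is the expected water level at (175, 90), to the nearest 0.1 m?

392.8 m

Taking OW-A as reference: OW-B−OW-A = (105, 35, -1.01); OW-C−OW-A = (90, 20, -0.69).
Determinant of the coordinate differences = 105·20 − 90·35 = -1050.
∂h/∂x = [(-1.01)·20 − (-0.69)·35] / -1050 = -0.003762
∂h/∂y = [105·(-0.69) − 90·(-1.01)] / -1050 = -0.01757
h(175, 90) = 393.23 + (-0.003762)·(120) + (-0.01757)·(0) = 393.23 -0.451 -0.000 = 392.779 m.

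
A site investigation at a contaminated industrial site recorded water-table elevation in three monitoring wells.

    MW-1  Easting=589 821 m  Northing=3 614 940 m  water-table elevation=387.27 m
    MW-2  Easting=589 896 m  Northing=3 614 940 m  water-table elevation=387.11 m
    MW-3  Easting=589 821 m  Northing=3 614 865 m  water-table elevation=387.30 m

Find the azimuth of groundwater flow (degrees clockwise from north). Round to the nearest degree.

079°

∂h/∂x = (387.11 − 387.27) / (589896 − 589821) = -0.002133
∂h/∂y = (387.30 − 387.27) / (3614865 − 3614940) = -0.0004000
Flow direction (−∇h) has components (+0.002133 E, +0.0004000 N).
Azimuth = atan2(E, N) = atan2(+0.002133, +0.0004000) = 79.4° ≈ 079°.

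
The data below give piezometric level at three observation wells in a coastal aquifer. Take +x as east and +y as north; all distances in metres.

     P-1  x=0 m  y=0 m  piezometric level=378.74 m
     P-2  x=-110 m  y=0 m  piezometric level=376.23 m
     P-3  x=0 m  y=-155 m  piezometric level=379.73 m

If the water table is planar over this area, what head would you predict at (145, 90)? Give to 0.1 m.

381.5 m

∂h/∂x = (376.23 − 378.74) / (-110 − 0) = +0.02282
∂h/∂y = (379.73 − 378.74) / (-155 − 0) = -0.006387
h(145, 90) = 378.74 + (+0.02282)·(145) + (-0.006387)·(90) = 378.74 +3.309 -0.575 = 381.474 m.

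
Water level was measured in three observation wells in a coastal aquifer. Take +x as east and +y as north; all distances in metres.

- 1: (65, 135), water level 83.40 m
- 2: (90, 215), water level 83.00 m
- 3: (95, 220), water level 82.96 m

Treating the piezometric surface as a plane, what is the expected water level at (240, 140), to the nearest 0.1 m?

82.6 m

With h = a·x + b·y + c and 1 as origin, the differences give:
  25·a + 80·b = -0.40
  30·a + 85·b = -0.44
Eliminate b (×85 and ×80, subtract): -275·a = 1.200 → a = ∂h/∂x = -0.004364
Back-substitute: b = ∂h/∂y = -0.003636.
h(240, 140) = 83.40 + (-0.004364)·(175) + (-0.003636)·(5) = 83.40 -0.764 -0.018 = 82.618 m.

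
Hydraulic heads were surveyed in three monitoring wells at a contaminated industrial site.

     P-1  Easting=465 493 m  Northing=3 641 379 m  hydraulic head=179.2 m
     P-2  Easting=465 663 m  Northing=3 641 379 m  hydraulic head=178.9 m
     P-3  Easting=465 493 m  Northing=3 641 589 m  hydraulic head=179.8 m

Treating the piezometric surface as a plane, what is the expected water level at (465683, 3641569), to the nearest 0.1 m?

179.4 m

∂h/∂x = (178.9 − 179.2) / (465663 − 465493) = -0.001765
∂h/∂y = (179.8 − 179.2) / (3641589 − 3641379) = +0.002857
h(465683, 3641569) = 179.2 + (-0.001765)·(190) + (+0.002857)·(190) = 179.2 -0.335 +0.543 = 179.408 m.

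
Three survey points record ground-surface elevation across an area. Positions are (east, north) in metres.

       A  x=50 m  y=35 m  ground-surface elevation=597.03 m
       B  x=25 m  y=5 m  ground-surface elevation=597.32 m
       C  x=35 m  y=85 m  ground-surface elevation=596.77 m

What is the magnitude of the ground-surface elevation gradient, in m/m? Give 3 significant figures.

0.00750 m/m

Differences from A: to B (Δx, Δy, Δh) = (-25, -30, +0.29); to C = (-15, 50, -0.26).
Solve a·Δx + b·Δy = Δz: det = (-25)·50 − (-15)·(-30) = -1700.
∂z/∂x = [(+0.29)·50 − (-0.26)·(-30)] / -1700 = -0.003941
∂z/∂y = [(-25)·(-0.26) − (-15)·(+0.29)] / -1700 = -0.006382
|∇f| = √(-0.003941² + -0.006382²) = 0.007501 m/m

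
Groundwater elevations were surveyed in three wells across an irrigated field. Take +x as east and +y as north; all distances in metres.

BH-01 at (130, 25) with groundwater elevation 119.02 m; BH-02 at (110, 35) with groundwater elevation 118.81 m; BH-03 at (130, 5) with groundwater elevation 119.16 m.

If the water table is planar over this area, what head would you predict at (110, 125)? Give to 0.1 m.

118.2 m

Differences from BH-01: to BH-02 (Δx, Δy, Δh) = (-20, 10, -0.21); to BH-03 = (0, -20, +0.14).
Solve a·Δx + b·Δy = Δh: det = (-20)·(-20) − 0·10 = 400.
∂h/∂x = [(-0.21)·(-20) − (+0.14)·10] / 400 = +0.007000
∂h/∂y = [(-20)·(+0.14) − 0·(-0.21)] / 400 = -0.007000
h(110, 125) = 119.02 + (+0.007000)·(-20) + (-0.007000)·(100) = 119.02 -0.140 -0.700 = 118.180 m.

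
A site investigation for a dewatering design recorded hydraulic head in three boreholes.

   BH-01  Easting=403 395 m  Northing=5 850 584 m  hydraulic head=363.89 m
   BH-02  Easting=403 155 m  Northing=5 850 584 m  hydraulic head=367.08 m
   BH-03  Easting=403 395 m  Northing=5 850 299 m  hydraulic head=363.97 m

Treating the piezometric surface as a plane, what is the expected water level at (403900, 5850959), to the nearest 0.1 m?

357.1 m

∂h/∂x = (367.08 − 363.89) / (403155 − 403395) = -0.01329
∂h/∂y = (363.97 − 363.89) / (5850299 − 5850584) = -0.0002807
h(403900, 5850959) = 363.89 + (-0.01329)·(505) + (-0.0002807)·(375) = 363.89 -6.712 -0.105 = 357.072 m.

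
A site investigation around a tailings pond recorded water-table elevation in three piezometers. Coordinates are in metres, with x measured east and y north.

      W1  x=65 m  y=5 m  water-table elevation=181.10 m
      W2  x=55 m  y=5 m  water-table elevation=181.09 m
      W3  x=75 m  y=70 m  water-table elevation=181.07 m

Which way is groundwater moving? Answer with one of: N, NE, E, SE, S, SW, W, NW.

With h = a·x + b·y + c and W1 as origin, the differences give:
  (-10)·a + 0·b = -0.01
  10·a + 65·b = -0.03
Eliminate b (×65 and ×0, subtract): -650·a = -0.650 → a = ∂h/∂x = +0.0010000
Back-substitute: b = ∂h/∂y = -0.0006154.
Flow = −∇h = (-0.0010000 east, +0.0006154 north), which points northwest.

NW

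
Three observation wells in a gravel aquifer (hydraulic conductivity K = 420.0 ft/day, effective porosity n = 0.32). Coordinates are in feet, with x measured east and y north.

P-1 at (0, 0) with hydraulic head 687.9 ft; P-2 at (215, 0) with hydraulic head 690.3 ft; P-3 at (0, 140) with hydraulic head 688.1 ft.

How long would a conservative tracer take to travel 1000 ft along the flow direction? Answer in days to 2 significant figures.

68 days

∂h/∂x = (690.3 − 687.9) / (215 − 0) = +0.01116
∂h/∂y = (688.1 − 687.9) / (140 − 0) = +0.001429
|∇h| = √(0.01116² + 0.001429²) = 0.01125
Seepage velocity v = K·i/n = 420.0 × 0.01125 / 0.32 = 14.77 ft/day.
t = 1000 / 14.77 = 67.7 days.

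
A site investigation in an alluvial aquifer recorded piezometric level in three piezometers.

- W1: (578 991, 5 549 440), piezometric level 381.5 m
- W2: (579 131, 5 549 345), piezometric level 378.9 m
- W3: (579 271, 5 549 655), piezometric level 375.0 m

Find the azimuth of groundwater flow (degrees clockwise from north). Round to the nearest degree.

081°

Taking W1 as reference: W2−W1 = (140, -95, -2.6); W3−W1 = (280, 215, -6.5).
Solve a·Δx + b·Δy = Δh: det = 140·215 − 280·(-95) = 56700.
∂h/∂x = [(-2.6)·215 − (-6.5)·(-95)] / 56700 = -0.02075
∂h/∂y = [140·(-6.5) − 280·(-2.6)] / 56700 = -0.003210
Flow direction (−∇h) has components (+0.02075 E, +0.003210 N).
Azimuth = atan2(E, N) = atan2(+0.02075, +0.003210) = 81.2° ≈ 081°.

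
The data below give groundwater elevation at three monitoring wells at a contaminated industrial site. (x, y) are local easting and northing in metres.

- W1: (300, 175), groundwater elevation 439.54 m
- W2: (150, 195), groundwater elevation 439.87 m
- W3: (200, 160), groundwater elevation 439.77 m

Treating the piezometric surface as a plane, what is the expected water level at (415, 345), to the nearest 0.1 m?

439.2 m

With h = a·x + b·y + c and W1 as origin, the differences give:
  (-150)·a + 20·b = +0.33
  (-100)·a + (-15)·b = +0.23
Eliminate b (×(-15) and ×20, subtract): 4250·a = -9.550 → a = ∂h/∂x = -0.002247
Back-substitute: b = ∂h/∂y = -0.0003529.
h(415, 345) = 439.54 + (-0.002247)·(115) + (-0.0003529)·(170) = 439.54 -0.258 -0.060 = 439.222 m.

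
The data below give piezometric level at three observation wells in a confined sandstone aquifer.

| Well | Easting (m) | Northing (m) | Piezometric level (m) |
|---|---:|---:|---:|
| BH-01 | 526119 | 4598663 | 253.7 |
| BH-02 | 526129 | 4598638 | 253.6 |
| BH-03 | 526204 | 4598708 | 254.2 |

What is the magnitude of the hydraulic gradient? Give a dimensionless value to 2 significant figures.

Three-point gradient (reference BH-01): Δ to BH-02 = (10, -25, -0.1), Δ to BH-03 = (85, 45, +0.5).
∂h/∂x = +0.003107, ∂h/∂y = +0.005243 (det = 2575).
|∇h| = √(0.003107² + 0.005243²) = 0.006094

0.0061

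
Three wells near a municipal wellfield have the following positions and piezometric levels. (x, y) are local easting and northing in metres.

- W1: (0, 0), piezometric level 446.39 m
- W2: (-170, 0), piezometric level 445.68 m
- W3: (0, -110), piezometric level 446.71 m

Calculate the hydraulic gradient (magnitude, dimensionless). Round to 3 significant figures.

0.00509

∂h/∂x = (445.68 − 446.39) / (-170 − 0) = +0.004176
∂h/∂y = (446.71 − 446.39) / (-110 − 0) = -0.002909
|∇h| = √(0.004176² + -0.002909²) = 0.005089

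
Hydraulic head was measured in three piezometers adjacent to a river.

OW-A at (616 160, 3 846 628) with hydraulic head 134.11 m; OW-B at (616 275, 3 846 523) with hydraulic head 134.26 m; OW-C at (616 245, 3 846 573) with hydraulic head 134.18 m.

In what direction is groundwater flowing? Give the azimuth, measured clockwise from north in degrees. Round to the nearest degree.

011°

Taking OW-A as reference: OW-B−OW-A = (115, -105, +0.15); OW-C−OW-A = (85, -55, +0.07).
Solve a·Δx + b·Δy = Δh: det = 115·(-55) − 85·(-105) = 2600.
∂h/∂x = [(+0.15)·(-55) − (+0.07)·(-105)] / 2600 = -0.0003462
∂h/∂y = [115·(+0.07) − 85·(+0.15)] / 2600 = -0.001808
Flow direction (−∇h) has components (+0.0003462 E, +0.001808 N).
Azimuth = atan2(E, N) = atan2(+0.0003462, +0.001808) = 10.8° ≈ 011°.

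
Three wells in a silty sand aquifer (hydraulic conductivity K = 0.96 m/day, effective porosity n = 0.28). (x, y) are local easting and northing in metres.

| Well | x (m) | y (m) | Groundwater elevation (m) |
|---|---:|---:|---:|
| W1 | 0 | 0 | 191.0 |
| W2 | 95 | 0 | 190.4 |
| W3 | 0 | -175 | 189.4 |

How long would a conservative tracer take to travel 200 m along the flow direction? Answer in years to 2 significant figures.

14 years

∂h/∂x = (190.4 − 191.0) / (95 − 0) = -0.006316
∂h/∂y = (189.4 − 191.0) / (-175 − 0) = +0.009143
|∇h| = √(-0.006316² + 0.009143²) = 0.01111
Seepage velocity v = K·i/n = 0.96 × 0.01111 / 0.28 = 0.03809 m/day.
t = 200 / 0.03809 = 5251 days = 14.4 years.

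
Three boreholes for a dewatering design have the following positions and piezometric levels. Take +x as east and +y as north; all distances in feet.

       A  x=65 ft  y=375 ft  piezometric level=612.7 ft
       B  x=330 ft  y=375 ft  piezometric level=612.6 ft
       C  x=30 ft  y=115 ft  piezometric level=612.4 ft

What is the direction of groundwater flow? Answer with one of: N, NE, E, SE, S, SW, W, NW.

Differences from A: to B (Δx, Δy, Δh) = (265, 0, -0.1); to C = (-35, -260, -0.3).
Determinant of the coordinate differences = 265·(-260) − (-35)·0 = -68900.
∂h/∂x = [(-0.1)·(-260) − (-0.3)·0] / -68900 = -0.0003774
∂h/∂y = [265·(-0.3) − (-35)·(-0.1)] / -68900 = +0.001205
Flow = −∇h = (+0.0003774 east, -0.001205 north), which points south.

S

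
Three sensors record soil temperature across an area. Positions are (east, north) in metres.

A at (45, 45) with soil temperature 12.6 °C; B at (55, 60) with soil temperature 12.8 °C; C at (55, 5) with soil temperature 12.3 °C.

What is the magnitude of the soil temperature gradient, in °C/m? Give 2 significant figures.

0.011 °C/m

With T = a·x + b·y + c and A as origin, the differences give:
  10·a + 15·b = +0.2
  10·a + (-40)·b = -0.3
Eliminate b (×(-40) and ×15, subtract): -550·a = -3.50 → a = ∂T/∂x = +0.006364
Back-substitute: b = ∂T/∂y = +0.009091.
|∇f| = √(0.006364² + 0.009091²) = 0.0111 °C/m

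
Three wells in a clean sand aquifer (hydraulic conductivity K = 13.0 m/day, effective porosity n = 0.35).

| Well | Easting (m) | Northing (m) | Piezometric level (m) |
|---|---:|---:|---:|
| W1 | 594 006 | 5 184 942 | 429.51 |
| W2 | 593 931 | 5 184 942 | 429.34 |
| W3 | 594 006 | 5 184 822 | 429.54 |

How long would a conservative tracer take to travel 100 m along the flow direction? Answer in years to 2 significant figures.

∂h/∂x = (429.34 − 429.51) / (593931 − 594006) = +0.002267
∂h/∂y = (429.54 − 429.51) / (5184822 − 5184942) = -0.0002500
|∇h| = √(0.002267² + -0.0002500²) = 0.002281
Seepage velocity v = K·i/n = 13.0 × 0.002281 / 0.35 = 0.08472 m/day.
t = 100 / 0.08472 = 1180 days = 3.23 years.

3.2 years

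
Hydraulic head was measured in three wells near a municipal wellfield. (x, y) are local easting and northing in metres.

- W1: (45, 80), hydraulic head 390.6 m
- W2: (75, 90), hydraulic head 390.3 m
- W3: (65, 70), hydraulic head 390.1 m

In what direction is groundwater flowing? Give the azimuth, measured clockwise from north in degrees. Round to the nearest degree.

138°

Differences from W1: to W2 (Δx, Δy, Δh) = (30, 10, -0.3); to W3 = (20, -10, -0.5).
Determinant of the coordinate differences = 30·(-10) − 20·10 = -500.
∂h/∂x = [(-0.3)·(-10) − (-0.5)·10] / -500 = -0.01600
∂h/∂y = [30·(-0.5) − 20·(-0.3)] / -500 = +0.01800
Flow direction (−∇h) has components (+0.01600 E, -0.01800 N).
Azimuth = atan2(E, N) = atan2(+0.01600, -0.01800) = 138.4° ≈ 138°.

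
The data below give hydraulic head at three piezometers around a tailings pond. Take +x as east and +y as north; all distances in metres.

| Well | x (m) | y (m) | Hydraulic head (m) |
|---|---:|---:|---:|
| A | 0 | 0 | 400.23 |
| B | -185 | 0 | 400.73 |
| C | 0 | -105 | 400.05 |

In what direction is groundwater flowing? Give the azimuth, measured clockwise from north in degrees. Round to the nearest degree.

122°

∂h/∂x = (400.73 − 400.23) / (-185 − 0) = -0.002703
∂h/∂y = (400.05 − 400.23) / (-105 − 0) = +0.001714
Flow direction (−∇h) has components (+0.002703 E, -0.001714 N).
Azimuth = atan2(E, N) = atan2(+0.002703, -0.001714) = 122.4° ≈ 122°.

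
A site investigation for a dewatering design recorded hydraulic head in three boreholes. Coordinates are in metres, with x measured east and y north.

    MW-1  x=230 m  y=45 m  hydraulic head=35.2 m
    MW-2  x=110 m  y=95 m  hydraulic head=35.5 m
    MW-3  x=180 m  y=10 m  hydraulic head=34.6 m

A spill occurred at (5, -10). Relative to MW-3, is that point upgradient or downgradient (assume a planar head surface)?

downgradient

Differences from MW-1: to MW-2 (Δx, Δy, Δh) = (-120, 50, +0.3); to MW-3 = (-50, -35, -0.6).
Solve a·Δx + b·Δy = Δh: det = (-120)·(-35) − (-50)·50 = 6700.
∂h/∂x = [(+0.3)·(-35) − (-0.6)·50] / 6700 = +0.002910
∂h/∂y = [(-120)·(-0.6) − (-50)·(+0.3)] / 6700 = +0.01299
Head at (5, -10) = 35.2 + (+0.002910)·(-225) + (+0.01299)·(-55) = 33.83 m.
That is lower than the 34.6 m at MW-3, so the point is downgradient.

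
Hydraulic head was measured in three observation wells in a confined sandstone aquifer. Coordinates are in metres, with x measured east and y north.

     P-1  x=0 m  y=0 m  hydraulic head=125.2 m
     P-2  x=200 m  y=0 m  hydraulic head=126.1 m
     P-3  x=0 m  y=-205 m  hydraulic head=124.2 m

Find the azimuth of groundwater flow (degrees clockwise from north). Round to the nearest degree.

∂h/∂x = (126.1 − 125.2) / (200 − 0) = +0.004500
∂h/∂y = (124.2 − 125.2) / (-205 − 0) = +0.004878
Flow direction (−∇h) has components (-0.004500 E, -0.004878 N).
Azimuth = atan2(E, N) = atan2(-0.004500, -0.004878) = 222.7° ≈ 223°.

223°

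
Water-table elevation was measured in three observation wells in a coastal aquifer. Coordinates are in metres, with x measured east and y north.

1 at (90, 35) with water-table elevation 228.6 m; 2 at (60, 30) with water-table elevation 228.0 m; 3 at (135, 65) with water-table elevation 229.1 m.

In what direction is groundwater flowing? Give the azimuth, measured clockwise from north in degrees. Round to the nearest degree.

308°

Differences from 1: to 2 (Δx, Δy, Δh) = (-30, -5, -0.6); to 3 = (45, 30, +0.5).
Determinant of the coordinate differences = (-30)·30 − 45·(-5) = -675.
∂h/∂x = [(-0.6)·30 − (+0.5)·(-5)] / -675 = +0.02296
∂h/∂y = [(-30)·(+0.5) − 45·(-0.6)] / -675 = -0.01778
Flow direction (−∇h) has components (-0.02296 E, +0.01778 N).
Azimuth = atan2(E, N) = atan2(-0.02296, +0.01778) = 307.7° ≈ 308°.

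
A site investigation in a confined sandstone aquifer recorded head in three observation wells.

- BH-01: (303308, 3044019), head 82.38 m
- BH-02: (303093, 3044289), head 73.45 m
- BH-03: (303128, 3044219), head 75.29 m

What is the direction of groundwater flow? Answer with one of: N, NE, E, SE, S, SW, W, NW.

Taking BH-01 as reference: BH-02−BH-01 = (-215, 270, -8.93); BH-03−BH-01 = (-180, 200, -7.09).
Solve a·Δx + b·Δy = Δh: det = (-215)·200 − (-180)·270 = 5600.
∂h/∂x = [(-8.93)·200 − (-7.09)·270] / 5600 = +0.02291
∂h/∂y = [(-215)·(-7.09) − (-180)·(-8.93)] / 5600 = -0.01483
Flow = −∇h = (-0.02291 east, +0.01483 north), which points northwest.

NW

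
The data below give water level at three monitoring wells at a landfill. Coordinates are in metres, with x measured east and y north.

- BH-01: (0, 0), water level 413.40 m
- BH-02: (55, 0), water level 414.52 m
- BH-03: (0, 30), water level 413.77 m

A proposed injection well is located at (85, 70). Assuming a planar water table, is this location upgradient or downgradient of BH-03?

upgradient

∂h/∂x = (414.52 − 413.40) / (55 − 0) = +0.02036
∂h/∂y = (413.77 − 413.40) / (30 − 0) = +0.01233
Head at (85, 70) = 413.40 + (+0.02036)·(85) + (+0.01233)·(70) = 415.99 m.
That is higher than the 413.77 m at BH-03, so the point is upgradient.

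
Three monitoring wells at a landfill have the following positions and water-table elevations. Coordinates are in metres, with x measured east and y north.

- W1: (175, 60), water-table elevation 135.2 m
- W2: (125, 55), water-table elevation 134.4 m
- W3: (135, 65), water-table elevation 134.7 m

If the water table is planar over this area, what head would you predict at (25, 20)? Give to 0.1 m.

132.4 m

Three-point gradient (reference W1): Δ to W2 = (-50, -5, -0.8), Δ to W3 = (-40, 5, -0.5).
∂h/∂x = +0.01444, ∂h/∂y = +0.01556 (det = -450).
h(25, 20) = 135.2 + (+0.01444)·(-150) + (+0.01556)·(-40) = 135.2 -2.167 -0.622 = 132.411 m.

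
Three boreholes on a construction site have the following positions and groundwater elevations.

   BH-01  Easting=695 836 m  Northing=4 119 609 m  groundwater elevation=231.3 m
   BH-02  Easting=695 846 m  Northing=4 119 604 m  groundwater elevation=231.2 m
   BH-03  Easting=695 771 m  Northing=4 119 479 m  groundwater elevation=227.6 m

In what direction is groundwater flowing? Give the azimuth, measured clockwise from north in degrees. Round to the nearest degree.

187°

Taking BH-01 as reference: BH-02−BH-01 = (10, -5, -0.1); BH-03−BH-01 = (-65, -130, -3.7).
Determinant of the coordinate differences = 10·(-130) − (-65)·(-5) = -1625.
∂h/∂x = [(-0.1)·(-130) − (-3.7)·(-5)] / -1625 = +0.003385
∂h/∂y = [10·(-3.7) − (-65)·(-0.1)] / -1625 = +0.02677
Flow direction (−∇h) has components (-0.003385 E, -0.02677 N).
Azimuth = atan2(E, N) = atan2(-0.003385, -0.02677) = 187.2° ≈ 187°.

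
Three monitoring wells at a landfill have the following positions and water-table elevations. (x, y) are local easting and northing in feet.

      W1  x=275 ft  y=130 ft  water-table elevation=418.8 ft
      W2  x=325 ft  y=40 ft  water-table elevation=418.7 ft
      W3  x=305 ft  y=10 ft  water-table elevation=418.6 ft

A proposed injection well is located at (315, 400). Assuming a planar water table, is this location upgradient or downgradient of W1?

upgradient

With h = a·x + b·y + c and W1 as origin, the differences give:
  50·a + (-90)·b = -0.1
  30·a + (-120)·b = -0.2
Eliminate b (×(-120) and ×(-90), subtract): -3300·a = -6.00 → a = ∂h/∂x = +0.001818
Back-substitute: b = ∂h/∂y = +0.002121.
Head at (315, 400) = 418.8 + (+0.001818)·(40) + (+0.002121)·(270) = 419.45 ft.
That is higher than the 418.8 ft at W1, so the point is upgradient.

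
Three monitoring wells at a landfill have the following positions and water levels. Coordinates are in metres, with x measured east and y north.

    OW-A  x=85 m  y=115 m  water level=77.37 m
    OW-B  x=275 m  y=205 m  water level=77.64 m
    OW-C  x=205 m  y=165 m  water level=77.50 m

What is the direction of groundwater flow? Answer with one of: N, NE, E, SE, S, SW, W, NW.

With h = a·x + b·y + c and OW-A as origin, the differences give:
  190·a + 90·b = +0.27
  120·a + 50·b = +0.13
Eliminate b (×50 and ×90, subtract): -1300·a = 1.800 → a = ∂h/∂x = -0.001385
Back-substitute: b = ∂h/∂y = +0.005923.
Flow = −∇h = (+0.001385 east, -0.005923 north), which points south.

S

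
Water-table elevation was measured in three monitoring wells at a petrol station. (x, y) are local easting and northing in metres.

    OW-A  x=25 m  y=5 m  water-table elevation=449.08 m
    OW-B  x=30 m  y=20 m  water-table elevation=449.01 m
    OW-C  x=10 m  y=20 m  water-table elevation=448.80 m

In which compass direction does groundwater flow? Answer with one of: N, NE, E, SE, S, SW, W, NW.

NW

Three-point gradient (reference OW-A): Δ to OW-B = (5, 15, -0.07), Δ to OW-C = (-15, 15, -0.28).
∂h/∂x = +0.01050, ∂h/∂y = -0.008167 (det = 300).
Flow = −∇h = (-0.01050 east, +0.008167 north), which points northwest.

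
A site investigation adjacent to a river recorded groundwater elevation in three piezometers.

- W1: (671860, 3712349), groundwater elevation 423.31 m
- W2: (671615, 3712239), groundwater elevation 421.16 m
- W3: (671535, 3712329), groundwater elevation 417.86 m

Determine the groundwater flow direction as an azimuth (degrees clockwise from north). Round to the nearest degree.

319°

Differences from W1: to W2 (Δx, Δy, Δh) = (-245, -110, -2.15); to W3 = (-325, -20, -5.45).
Determinant of the coordinate differences = (-245)·(-20) − (-325)·(-110) = -30850.
∂h/∂x = [(-2.15)·(-20) − (-5.45)·(-110)] / -30850 = +0.01804
∂h/∂y = [(-245)·(-5.45) − (-325)·(-2.15)] / -30850 = -0.02063
Flow direction (−∇h) has components (-0.01804 E, +0.02063 N).
Azimuth = atan2(E, N) = atan2(-0.01804, +0.02063) = 318.8° ≈ 319°.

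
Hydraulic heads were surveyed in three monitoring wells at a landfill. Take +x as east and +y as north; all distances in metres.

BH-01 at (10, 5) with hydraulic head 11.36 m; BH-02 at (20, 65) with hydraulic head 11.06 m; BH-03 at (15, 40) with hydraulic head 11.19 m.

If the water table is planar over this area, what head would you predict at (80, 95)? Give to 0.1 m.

10.6 m

Three-point gradient (reference BH-01): Δ to BH-02 = (10, 60, -0.30), Δ to BH-03 = (5, 35, -0.17).
∂h/∂x = -0.006000, ∂h/∂y = -0.004000 (det = 50).
h(80, 95) = 11.36 + (-0.006000)·(70) + (-0.004000)·(90) = 11.36 -0.420 -0.360 = 10.580 m.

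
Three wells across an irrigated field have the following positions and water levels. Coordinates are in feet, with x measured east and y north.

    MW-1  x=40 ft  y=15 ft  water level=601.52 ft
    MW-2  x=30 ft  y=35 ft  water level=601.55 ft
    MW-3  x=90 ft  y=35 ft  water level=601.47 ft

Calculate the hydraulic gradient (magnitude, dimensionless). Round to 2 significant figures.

Three-point gradient (reference MW-1): Δ to MW-2 = (-10, 20, +0.03), Δ to MW-3 = (50, 20, -0.05).
∂h/∂x = -0.001333, ∂h/∂y = +0.0008333 (det = -1200).
|∇h| = √(-0.001333² + 0.0008333²) = 0.001572

0.0016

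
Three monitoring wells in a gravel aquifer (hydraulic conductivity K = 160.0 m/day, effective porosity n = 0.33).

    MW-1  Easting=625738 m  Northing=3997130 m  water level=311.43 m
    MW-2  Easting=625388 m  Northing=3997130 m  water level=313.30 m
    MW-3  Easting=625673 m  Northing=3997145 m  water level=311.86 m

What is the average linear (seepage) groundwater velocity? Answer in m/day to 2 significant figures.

3.7 m/day

Three-point gradient (reference MW-1): Δ to MW-2 = (-350, 0, +1.87), Δ to MW-3 = (-65, 15, +0.43).
∂h/∂x = -0.005343, ∂h/∂y = +0.005514 (det = -5250).
|∇h| = √(-0.005343² + 0.005514²) = 0.007678
Seepage velocity v = K·i/n = 160.0 × 0.007678 / 0.33 = 3.723 m/day.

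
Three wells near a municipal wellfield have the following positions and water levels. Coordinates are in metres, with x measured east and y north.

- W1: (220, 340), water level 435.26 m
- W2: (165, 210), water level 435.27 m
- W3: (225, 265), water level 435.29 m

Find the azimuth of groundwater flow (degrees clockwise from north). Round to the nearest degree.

With h = a·x + b·y + c and W1 as origin, the differences give:
  (-55)·a + (-130)·b = +0.01
  5·a + (-75)·b = +0.03
Eliminate b (×(-75) and ×(-130), subtract): 4775·a = 3.150 → a = ∂h/∂x = +0.0006597
Back-substitute: b = ∂h/∂y = -0.0003560.
Flow direction (−∇h) has components (-0.0006597 E, +0.0003560 N).
Azimuth = atan2(E, N) = atan2(-0.0006597, +0.0003560) = 298.4° ≈ 298°.

298°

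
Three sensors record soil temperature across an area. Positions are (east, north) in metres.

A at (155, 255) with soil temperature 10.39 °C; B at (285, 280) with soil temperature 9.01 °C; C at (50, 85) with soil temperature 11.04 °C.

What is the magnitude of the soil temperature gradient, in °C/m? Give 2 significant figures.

0.012 °C/m

Three-point gradient (reference A): Δ to B = (130, 25, -1.38), Δ to C = (-105, -170, +0.65).
∂T/∂x = -0.01121, ∂T/∂y = +0.003101 (det = -19475).
|∇f| = √(-0.01121² + 0.003101²) = 0.01163 °C/m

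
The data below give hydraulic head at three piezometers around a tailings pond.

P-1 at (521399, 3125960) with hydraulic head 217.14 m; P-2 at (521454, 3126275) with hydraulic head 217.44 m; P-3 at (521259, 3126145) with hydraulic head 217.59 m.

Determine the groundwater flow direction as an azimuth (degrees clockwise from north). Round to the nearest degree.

128°

Three-point gradient (reference P-1): Δ to P-2 = (55, 315, +0.30), Δ to P-3 = (-140, 185, +0.45).
∂h/∂x = -0.001589, ∂h/∂y = +0.001230 (det = 54275).
Flow direction (−∇h) has components (+0.001589 E, -0.001230 N).
Azimuth = atan2(E, N) = atan2(+0.001589, -0.001230) = 127.7° ≈ 128°.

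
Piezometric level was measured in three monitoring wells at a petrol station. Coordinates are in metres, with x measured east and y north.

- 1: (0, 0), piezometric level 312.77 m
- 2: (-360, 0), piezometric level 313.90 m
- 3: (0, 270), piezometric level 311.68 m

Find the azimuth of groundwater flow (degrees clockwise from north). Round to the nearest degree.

038°

∂h/∂x = (313.90 − 312.77) / (-360 − 0) = -0.003139
∂h/∂y = (311.68 − 312.77) / (270 − 0) = -0.004037
Flow direction (−∇h) has components (+0.003139 E, +0.004037 N).
Azimuth = atan2(E, N) = atan2(+0.003139, +0.004037) = 37.9° ≈ 038°.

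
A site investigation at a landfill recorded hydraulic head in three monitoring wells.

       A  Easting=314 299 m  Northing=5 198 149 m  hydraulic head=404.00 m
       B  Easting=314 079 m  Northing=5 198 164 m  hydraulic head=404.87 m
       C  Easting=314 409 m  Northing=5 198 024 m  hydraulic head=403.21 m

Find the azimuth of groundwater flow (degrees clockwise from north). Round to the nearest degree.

Taking A as reference: B−A = (-220, 15, +0.87); C−A = (110, -125, -0.79).
Determinant of the coordinate differences = (-220)·(-125) − 110·15 = 25850.
∂h/∂x = [(+0.87)·(-125) − (-0.79)·15] / 25850 = -0.003749
∂h/∂y = [(-220)·(-0.79) − 110·(+0.87)] / 25850 = +0.003021
Flow direction (−∇h) has components (+0.003749 E, -0.003021 N).
Azimuth = atan2(E, N) = atan2(+0.003749, -0.003021) = 128.9° ≈ 129°.

129°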